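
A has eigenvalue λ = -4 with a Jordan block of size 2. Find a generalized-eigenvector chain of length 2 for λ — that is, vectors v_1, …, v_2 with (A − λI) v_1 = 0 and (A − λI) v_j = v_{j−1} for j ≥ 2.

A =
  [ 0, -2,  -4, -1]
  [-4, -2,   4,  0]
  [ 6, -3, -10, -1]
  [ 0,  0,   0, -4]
A Jordan chain for λ = -4 of length 2:
v_1 = (4, -4, 6, 0)ᵀ
v_2 = (1, 0, 0, 0)ᵀ

Let N = A − (-4)·I. We want v_2 with N^2 v_2 = 0 but N^1 v_2 ≠ 0; then v_{j-1} := N · v_j for j = 2, …, 2.

Pick v_2 = (1, 0, 0, 0)ᵀ.
Then v_1 = N · v_2 = (4, -4, 6, 0)ᵀ.

Sanity check: (A − (-4)·I) v_1 = (0, 0, 0, 0)ᵀ = 0. ✓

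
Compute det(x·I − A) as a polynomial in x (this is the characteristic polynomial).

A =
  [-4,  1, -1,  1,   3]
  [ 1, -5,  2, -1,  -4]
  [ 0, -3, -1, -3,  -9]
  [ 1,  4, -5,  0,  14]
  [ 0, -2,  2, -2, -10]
x^5 + 20*x^4 + 160*x^3 + 640*x^2 + 1280*x + 1024

Expanding det(x·I − A) (e.g. by cofactor expansion or by noting that A is similar to its Jordan form J, which has the same characteristic polynomial as A) gives
  χ_A(x) = x^5 + 20*x^4 + 160*x^3 + 640*x^2 + 1280*x + 1024
which factors as (x + 4)^5. The eigenvalues (with algebraic multiplicities) are λ = -4 with multiplicity 5.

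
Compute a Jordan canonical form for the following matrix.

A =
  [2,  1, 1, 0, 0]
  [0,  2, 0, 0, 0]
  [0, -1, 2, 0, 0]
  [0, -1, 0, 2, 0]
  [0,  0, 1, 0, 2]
J_3(2) ⊕ J_1(2) ⊕ J_1(2)

The characteristic polynomial is
  det(x·I − A) = x^5 - 10*x^4 + 40*x^3 - 80*x^2 + 80*x - 32 = (x - 2)^5

Eigenvalues and multiplicities (the geometric multiplicity of λ is n − rank(A − λI), which equals the number of Jordan blocks for λ):
  λ = 2: algebraic multiplicity = 5, geometric multiplicity = 3

Determining the block sizes for each eigenvalue:
  λ = 2: with am = 5 and gm = 3, the partition is not yet determined (e.g. several partitions of 5 into 3 parts exist). Let N = A − (2)·I. Computing rank(N^1) = 2, rank(N^2) = 1, rank(N^3) = 0; the number of blocks of size ≥ j is rank(N^{j−1}) − rank(N^j), giving [3, 1, 1]. So we have 1 block(s) of size 3, 2 block(s) of size 1 → block sizes [3, 1, 1]

Assembling the blocks gives a Jordan form
J =
  [2, 1, 0, 0, 0]
  [0, 2, 1, 0, 0]
  [0, 0, 2, 0, 0]
  [0, 0, 0, 2, 0]
  [0, 0, 0, 0, 2]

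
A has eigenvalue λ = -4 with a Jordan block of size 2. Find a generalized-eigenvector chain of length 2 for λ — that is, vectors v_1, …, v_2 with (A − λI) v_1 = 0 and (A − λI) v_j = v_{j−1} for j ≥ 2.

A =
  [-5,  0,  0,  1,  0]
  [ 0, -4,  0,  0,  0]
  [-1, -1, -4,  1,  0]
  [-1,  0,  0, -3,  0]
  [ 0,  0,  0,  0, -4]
A Jordan chain for λ = -4 of length 2:
v_1 = (-1, 0, -1, -1, 0)ᵀ
v_2 = (1, 0, 0, 0, 0)ᵀ

Let N = A − (-4)·I. We want v_2 with N^2 v_2 = 0 but N^1 v_2 ≠ 0; then v_{j-1} := N · v_j for j = 2, …, 2.

Pick v_2 = (1, 0, 0, 0, 0)ᵀ.
Then v_1 = N · v_2 = (-1, 0, -1, -1, 0)ᵀ.

Sanity check: (A − (-4)·I) v_1 = (0, 0, 0, 0, 0)ᵀ = 0. ✓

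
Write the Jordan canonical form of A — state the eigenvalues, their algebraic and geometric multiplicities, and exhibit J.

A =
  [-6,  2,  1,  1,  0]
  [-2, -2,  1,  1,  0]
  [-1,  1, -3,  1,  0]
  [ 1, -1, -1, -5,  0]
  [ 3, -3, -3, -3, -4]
J_2(-4) ⊕ J_2(-4) ⊕ J_1(-4)

The characteristic polynomial is
  det(x·I − A) = x^5 + 20*x^4 + 160*x^3 + 640*x^2 + 1280*x + 1024 = (x + 4)^5

Eigenvalues and multiplicities (the geometric multiplicity of λ is n − rank(A − λI), which equals the number of Jordan blocks for λ):
  λ = -4: algebraic multiplicity = 5, geometric multiplicity = 3

Determining the block sizes for each eigenvalue:
  λ = -4: with am = 5 and gm = 3, the partition is not yet determined (e.g. several partitions of 5 into 3 parts exist). Let N = A − (-4)·I. Computing rank(N^1) = 2, rank(N^2) = 0; the number of blocks of size ≥ j is rank(N^{j−1}) − rank(N^j), giving [3, 2]. So we have 2 block(s) of size 2, 1 block(s) of size 1 → block sizes [2, 2, 1]

Assembling the blocks gives a Jordan form
J =
  [-4,  1,  0,  0,  0]
  [ 0, -4,  0,  0,  0]
  [ 0,  0, -4,  1,  0]
  [ 0,  0,  0, -4,  0]
  [ 0,  0,  0,  0, -4]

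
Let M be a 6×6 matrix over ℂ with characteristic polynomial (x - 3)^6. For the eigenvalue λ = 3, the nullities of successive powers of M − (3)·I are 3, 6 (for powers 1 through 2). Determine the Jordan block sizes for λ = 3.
Block sizes for λ = 3: [2, 2, 2]

From the dimensions of kernels of powers, the number of Jordan blocks of size at least j is d_j − d_{j−1} where d_j = dim ker(N^j) (with d_0 = 0). Computing the differences gives [3, 3].
The number of blocks of size exactly k is (#blocks of size ≥ k) − (#blocks of size ≥ k + 1), so the partition is: 3 block(s) of size 2.
In nonincreasing order the block sizes are [2, 2, 2].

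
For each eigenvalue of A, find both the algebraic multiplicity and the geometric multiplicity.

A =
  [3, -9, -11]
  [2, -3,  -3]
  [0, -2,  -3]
λ = -1: alg = 3, geom = 1

Step 1 — factor the characteristic polynomial to read off the algebraic multiplicities:
  χ_A(x) = (x + 1)^3

Step 2 — compute geometric multiplicities via the rank-nullity identity g(λ) = n − rank(A − λI):
  rank(A − (-1)·I) = 2, so dim ker(A − (-1)·I) = n − 2 = 1

Summary:
  λ = -1: algebraic multiplicity = 3, geometric multiplicity = 1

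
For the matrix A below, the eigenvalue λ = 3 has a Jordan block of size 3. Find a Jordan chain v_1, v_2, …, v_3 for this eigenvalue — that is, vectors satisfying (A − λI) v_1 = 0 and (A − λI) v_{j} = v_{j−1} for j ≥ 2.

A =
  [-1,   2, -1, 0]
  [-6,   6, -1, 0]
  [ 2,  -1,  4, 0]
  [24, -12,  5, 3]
A Jordan chain for λ = 3 of length 3:
v_1 = (2, 4, 0, -14)ᵀ
v_2 = (-4, -6, 2, 24)ᵀ
v_3 = (1, 0, 0, 0)ᵀ

Let N = A − (3)·I. We want v_3 with N^3 v_3 = 0 but N^2 v_3 ≠ 0; then v_{j-1} := N · v_j for j = 3, …, 2.

Pick v_3 = (1, 0, 0, 0)ᵀ.
Then v_2 = N · v_3 = (-4, -6, 2, 24)ᵀ.
Then v_1 = N · v_2 = (2, 4, 0, -14)ᵀ.

Sanity check: (A − (3)·I) v_1 = (0, 0, 0, 0)ᵀ = 0. ✓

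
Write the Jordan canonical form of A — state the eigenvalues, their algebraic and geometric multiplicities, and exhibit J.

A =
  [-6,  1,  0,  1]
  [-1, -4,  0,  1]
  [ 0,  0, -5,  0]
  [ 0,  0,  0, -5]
J_2(-5) ⊕ J_1(-5) ⊕ J_1(-5)

The characteristic polynomial is
  det(x·I − A) = x^4 + 20*x^3 + 150*x^2 + 500*x + 625 = (x + 5)^4

Eigenvalues and multiplicities (the geometric multiplicity of λ is n − rank(A − λI), which equals the number of Jordan blocks for λ):
  λ = -5: algebraic multiplicity = 4, geometric multiplicity = 3

Determining the block sizes for each eigenvalue:
  λ = -5: 3 blocks summing to 4 forces exactly one block of size 2 and the rest size 1 → block sizes [2, 1, 1]

Assembling the blocks gives a Jordan form
J =
  [-5,  1,  0,  0]
  [ 0, -5,  0,  0]
  [ 0,  0, -5,  0]
  [ 0,  0,  0, -5]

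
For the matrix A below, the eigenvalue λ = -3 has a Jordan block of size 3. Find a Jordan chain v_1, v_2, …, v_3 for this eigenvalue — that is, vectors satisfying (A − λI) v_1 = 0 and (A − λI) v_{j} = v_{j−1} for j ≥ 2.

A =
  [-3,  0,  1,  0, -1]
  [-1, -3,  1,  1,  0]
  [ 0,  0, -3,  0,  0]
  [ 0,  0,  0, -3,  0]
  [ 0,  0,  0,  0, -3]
A Jordan chain for λ = -3 of length 3:
v_1 = (0, -1, 0, 0, 0)ᵀ
v_2 = (1, 1, 0, 0, 0)ᵀ
v_3 = (0, 0, 1, 0, 0)ᵀ

Let N = A − (-3)·I. We want v_3 with N^3 v_3 = 0 but N^2 v_3 ≠ 0; then v_{j-1} := N · v_j for j = 3, …, 2.

Pick v_3 = (0, 0, 1, 0, 0)ᵀ.
Then v_2 = N · v_3 = (1, 1, 0, 0, 0)ᵀ.
Then v_1 = N · v_2 = (0, -1, 0, 0, 0)ᵀ.

Sanity check: (A − (-3)·I) v_1 = (0, 0, 0, 0, 0)ᵀ = 0. ✓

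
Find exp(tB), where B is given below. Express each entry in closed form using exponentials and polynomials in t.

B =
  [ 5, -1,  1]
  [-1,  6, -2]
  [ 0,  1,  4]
e^{tB} =
  [t^2*exp(5*t)/2 + exp(5*t), -t*exp(5*t), t^2*exp(5*t)/2 + t*exp(5*t)]
  [-t^2*exp(5*t)/2 - t*exp(5*t), t*exp(5*t) + exp(5*t), -t^2*exp(5*t)/2 - 2*t*exp(5*t)]
  [-t^2*exp(5*t)/2, t*exp(5*t), -t^2*exp(5*t)/2 - t*exp(5*t) + exp(5*t)]

Strategy: write B = P · J · P⁻¹ where J is a Jordan canonical form, so e^{tB} = P · e^{tJ} · P⁻¹, and e^{tJ} can be computed block-by-block.

B has Jordan form
J =
  [5, 1, 0]
  [0, 5, 1]
  [0, 0, 5]
(up to reordering of blocks).

Per-block formulas:
  For a 3×3 Jordan block J_3(5): exp(t · J_3(5)) = e^(5t)·(I + t·N + (t^2/2)·N^2), where N is the 3×3 nilpotent shift.

After assembling e^{tJ} and conjugating by P, we get:

e^{tB} =
  [t^2*exp(5*t)/2 + exp(5*t), -t*exp(5*t), t^2*exp(5*t)/2 + t*exp(5*t)]
  [-t^2*exp(5*t)/2 - t*exp(5*t), t*exp(5*t) + exp(5*t), -t^2*exp(5*t)/2 - 2*t*exp(5*t)]
  [-t^2*exp(5*t)/2, t*exp(5*t), -t^2*exp(5*t)/2 - t*exp(5*t) + exp(5*t)]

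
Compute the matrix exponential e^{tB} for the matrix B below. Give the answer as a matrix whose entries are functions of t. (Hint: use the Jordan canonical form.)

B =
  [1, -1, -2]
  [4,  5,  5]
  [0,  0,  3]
e^{tB} =
  [-2*t*exp(3*t) + exp(3*t), -t*exp(3*t), -t^2*exp(3*t)/2 - 2*t*exp(3*t)]
  [4*t*exp(3*t), 2*t*exp(3*t) + exp(3*t), t^2*exp(3*t) + 5*t*exp(3*t)]
  [0, 0, exp(3*t)]

Strategy: write B = P · J · P⁻¹ where J is a Jordan canonical form, so e^{tB} = P · e^{tJ} · P⁻¹, and e^{tJ} can be computed block-by-block.

B has Jordan form
J =
  [3, 1, 0]
  [0, 3, 1]
  [0, 0, 3]
(up to reordering of blocks).

Per-block formulas:
  For a 3×3 Jordan block J_3(3): exp(t · J_3(3)) = e^(3t)·(I + t·N + (t^2/2)·N^2), where N is the 3×3 nilpotent shift.

After assembling e^{tJ} and conjugating by P, we get:

e^{tB} =
  [-2*t*exp(3*t) + exp(3*t), -t*exp(3*t), -t^2*exp(3*t)/2 - 2*t*exp(3*t)]
  [4*t*exp(3*t), 2*t*exp(3*t) + exp(3*t), t^2*exp(3*t) + 5*t*exp(3*t)]
  [0, 0, exp(3*t)]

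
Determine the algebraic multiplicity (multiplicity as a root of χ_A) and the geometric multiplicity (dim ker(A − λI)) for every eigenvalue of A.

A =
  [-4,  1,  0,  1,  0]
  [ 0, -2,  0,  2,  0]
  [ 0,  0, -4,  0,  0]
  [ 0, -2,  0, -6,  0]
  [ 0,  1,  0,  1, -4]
λ = -4: alg = 5, geom = 4

Step 1 — factor the characteristic polynomial to read off the algebraic multiplicities:
  χ_A(x) = (x + 4)^5

Step 2 — compute geometric multiplicities via the rank-nullity identity g(λ) = n − rank(A − λI):
  rank(A − (-4)·I) = 1, so dim ker(A − (-4)·I) = n − 1 = 4

Summary:
  λ = -4: algebraic multiplicity = 5, geometric multiplicity = 4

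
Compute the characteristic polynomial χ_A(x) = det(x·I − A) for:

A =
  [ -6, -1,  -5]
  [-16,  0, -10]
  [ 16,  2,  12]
x^3 - 6*x^2 + 12*x - 8

Expanding det(x·I − A) (e.g. by cofactor expansion or by noting that A is similar to its Jordan form J, which has the same characteristic polynomial as A) gives
  χ_A(x) = x^3 - 6*x^2 + 12*x - 8
which factors as (x - 2)^3. The eigenvalues (with algebraic multiplicities) are λ = 2 with multiplicity 3.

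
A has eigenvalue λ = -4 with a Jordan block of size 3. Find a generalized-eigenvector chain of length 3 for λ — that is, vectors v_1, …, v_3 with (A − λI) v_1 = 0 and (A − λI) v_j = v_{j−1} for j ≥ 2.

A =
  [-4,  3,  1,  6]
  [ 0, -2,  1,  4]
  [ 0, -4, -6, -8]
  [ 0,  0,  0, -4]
A Jordan chain for λ = -4 of length 3:
v_1 = (2, 0, 0, 0)ᵀ
v_2 = (3, 2, -4, 0)ᵀ
v_3 = (0, 1, 0, 0)ᵀ

Let N = A − (-4)·I. We want v_3 with N^3 v_3 = 0 but N^2 v_3 ≠ 0; then v_{j-1} := N · v_j for j = 3, …, 2.

Pick v_3 = (0, 1, 0, 0)ᵀ.
Then v_2 = N · v_3 = (3, 2, -4, 0)ᵀ.
Then v_1 = N · v_2 = (2, 0, 0, 0)ᵀ.

Sanity check: (A − (-4)·I) v_1 = (0, 0, 0, 0)ᵀ = 0. ✓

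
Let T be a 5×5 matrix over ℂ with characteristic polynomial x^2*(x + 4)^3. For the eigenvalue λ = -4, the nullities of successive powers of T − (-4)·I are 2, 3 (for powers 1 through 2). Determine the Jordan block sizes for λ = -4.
Block sizes for λ = -4: [2, 1]

From the dimensions of kernels of powers, the number of Jordan blocks of size at least j is d_j − d_{j−1} where d_j = dim ker(N^j) (with d_0 = 0). Computing the differences gives [2, 1].
The number of blocks of size exactly k is (#blocks of size ≥ k) − (#blocks of size ≥ k + 1), so the partition is: 1 block(s) of size 1, 1 block(s) of size 2.
In nonincreasing order the block sizes are [2, 1].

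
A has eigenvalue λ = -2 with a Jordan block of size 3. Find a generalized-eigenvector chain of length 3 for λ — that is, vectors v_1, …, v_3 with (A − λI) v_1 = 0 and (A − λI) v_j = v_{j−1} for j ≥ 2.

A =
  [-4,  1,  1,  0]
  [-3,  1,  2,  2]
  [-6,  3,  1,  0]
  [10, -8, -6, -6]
A Jordan chain for λ = -2 of length 3:
v_1 = (-5, 5, -15, 0)ᵀ
v_2 = (-2, -3, -6, 10)ᵀ
v_3 = (1, 0, 0, 0)ᵀ

Let N = A − (-2)·I. We want v_3 with N^3 v_3 = 0 but N^2 v_3 ≠ 0; then v_{j-1} := N · v_j for j = 3, …, 2.

Pick v_3 = (1, 0, 0, 0)ᵀ.
Then v_2 = N · v_3 = (-2, -3, -6, 10)ᵀ.
Then v_1 = N · v_2 = (-5, 5, -15, 0)ᵀ.

Sanity check: (A − (-2)·I) v_1 = (0, 0, 0, 0)ᵀ = 0. ✓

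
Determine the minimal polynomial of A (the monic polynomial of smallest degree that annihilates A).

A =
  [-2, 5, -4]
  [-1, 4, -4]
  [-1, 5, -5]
x^2 + 2*x + 1

The characteristic polynomial is χ_A(x) = (x + 1)^3, so the eigenvalues are known. The minimal polynomial is
  m_A(x) = Π_λ (x − λ)^{k_λ}
where k_λ is the size of the *largest* Jordan block for λ (equivalently, the smallest k with (A − λI)^k v = 0 for every generalised eigenvector v of λ).

  λ = -1: largest Jordan block has size 2, contributing (x + 1)^2

So m_A(x) = (x + 1)^2 = x^2 + 2*x + 1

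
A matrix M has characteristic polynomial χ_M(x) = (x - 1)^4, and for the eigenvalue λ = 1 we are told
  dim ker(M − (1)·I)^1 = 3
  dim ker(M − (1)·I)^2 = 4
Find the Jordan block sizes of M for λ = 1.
Block sizes for λ = 1: [2, 1, 1]

From the dimensions of kernels of powers, the number of Jordan blocks of size at least j is d_j − d_{j−1} where d_j = dim ker(N^j) (with d_0 = 0). Computing the differences gives [3, 1].
The number of blocks of size exactly k is (#blocks of size ≥ k) − (#blocks of size ≥ k + 1), so the partition is: 2 block(s) of size 1, 1 block(s) of size 2.
In nonincreasing order the block sizes are [2, 1, 1].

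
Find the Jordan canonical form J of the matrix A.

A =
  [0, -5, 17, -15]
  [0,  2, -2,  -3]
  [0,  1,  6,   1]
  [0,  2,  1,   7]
J_1(0) ⊕ J_3(5)

The characteristic polynomial is
  det(x·I − A) = x^4 - 15*x^3 + 75*x^2 - 125*x = x*(x - 5)^3

Eigenvalues and multiplicities (the geometric multiplicity of λ is n − rank(A − λI), which equals the number of Jordan blocks for λ):
  λ = 0: algebraic multiplicity = 1, geometric multiplicity = 1
  λ = 5: algebraic multiplicity = 3, geometric multiplicity = 1

Determining the block sizes for each eigenvalue:
  λ = 0: one block (gm = 1), so the single block has size am = 1 → block sizes [1]
  λ = 5: one block (gm = 1), so the single block has size am = 3 → block sizes [3]

Assembling the blocks gives a Jordan form
J =
  [0, 0, 0, 0]
  [0, 5, 1, 0]
  [0, 0, 5, 1]
  [0, 0, 0, 5]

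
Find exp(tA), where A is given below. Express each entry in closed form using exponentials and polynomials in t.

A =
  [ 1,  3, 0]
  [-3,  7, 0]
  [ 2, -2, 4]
e^{tA} =
  [-3*t*exp(4*t) + exp(4*t), 3*t*exp(4*t), 0]
  [-3*t*exp(4*t), 3*t*exp(4*t) + exp(4*t), 0]
  [2*t*exp(4*t), -2*t*exp(4*t), exp(4*t)]

Strategy: write A = P · J · P⁻¹ where J is a Jordan canonical form, so e^{tA} = P · e^{tJ} · P⁻¹, and e^{tJ} can be computed block-by-block.

A has Jordan form
J =
  [4, 1, 0]
  [0, 4, 0]
  [0, 0, 4]
(up to reordering of blocks).

Per-block formulas:
  For a 1×1 block at λ = 4: exp(t · [4]) = [e^(4t)].
  For a 2×2 Jordan block J_2(4): exp(t · J_2(4)) = e^(4t)·(I + t·N), where N is the 2×2 nilpotent shift.

After assembling e^{tJ} and conjugating by P, we get:

e^{tA} =
  [-3*t*exp(4*t) + exp(4*t), 3*t*exp(4*t), 0]
  [-3*t*exp(4*t), 3*t*exp(4*t) + exp(4*t), 0]
  [2*t*exp(4*t), -2*t*exp(4*t), exp(4*t)]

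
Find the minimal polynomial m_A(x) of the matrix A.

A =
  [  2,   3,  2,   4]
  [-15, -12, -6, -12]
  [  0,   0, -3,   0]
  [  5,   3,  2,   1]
x^2 + 6*x + 9

The characteristic polynomial is χ_A(x) = (x + 3)^4, so the eigenvalues are known. The minimal polynomial is
  m_A(x) = Π_λ (x − λ)^{k_λ}
where k_λ is the size of the *largest* Jordan block for λ (equivalently, the smallest k with (A − λI)^k v = 0 for every generalised eigenvector v of λ).

  λ = -3: largest Jordan block has size 2, contributing (x + 3)^2

So m_A(x) = (x + 3)^2 = x^2 + 6*x + 9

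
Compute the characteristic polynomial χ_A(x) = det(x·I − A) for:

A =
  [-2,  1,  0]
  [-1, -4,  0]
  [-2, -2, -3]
x^3 + 9*x^2 + 27*x + 27

Expanding det(x·I − A) (e.g. by cofactor expansion or by noting that A is similar to its Jordan form J, which has the same characteristic polynomial as A) gives
  χ_A(x) = x^3 + 9*x^2 + 27*x + 27
which factors as (x + 3)^3. The eigenvalues (with algebraic multiplicities) are λ = -3 with multiplicity 3.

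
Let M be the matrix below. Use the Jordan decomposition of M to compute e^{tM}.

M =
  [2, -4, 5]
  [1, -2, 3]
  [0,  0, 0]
e^{tM} =
  [2*t + 1, -4*t, -t^2 + 5*t]
  [t, 1 - 2*t, -t^2/2 + 3*t]
  [0, 0, 1]

Strategy: write M = P · J · P⁻¹ where J is a Jordan canonical form, so e^{tM} = P · e^{tJ} · P⁻¹, and e^{tJ} can be computed block-by-block.

M has Jordan form
J =
  [0, 1, 0]
  [0, 0, 1]
  [0, 0, 0]
(up to reordering of blocks).

Per-block formulas:
  For a 3×3 Jordan block J_3(0): exp(t · J_3(0)) = e^(0t)·(I + t·N + (t^2/2)·N^2), where N is the 3×3 nilpotent shift.

After assembling e^{tJ} and conjugating by P, we get:

e^{tM} =
  [2*t + 1, -4*t, -t^2 + 5*t]
  [t, 1 - 2*t, -t^2/2 + 3*t]
  [0, 0, 1]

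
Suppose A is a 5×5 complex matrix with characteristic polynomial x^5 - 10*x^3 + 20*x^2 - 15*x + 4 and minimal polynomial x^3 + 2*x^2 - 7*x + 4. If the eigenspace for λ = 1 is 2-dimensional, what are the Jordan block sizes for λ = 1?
Block sizes for λ = 1: [2, 2]

Step 1 — from the characteristic polynomial, algebraic multiplicity of λ = 1 is 4. From dim ker(A − (1)·I) = 2, there are exactly 2 Jordan blocks for λ = 1.
Step 2 — from the minimal polynomial, the factor (x − 1)^2 tells us the largest block for λ = 1 has size 2.
Step 3 — with total size 4, 2 blocks, and largest block 2, the block sizes (in nonincreasing order) are [2, 2].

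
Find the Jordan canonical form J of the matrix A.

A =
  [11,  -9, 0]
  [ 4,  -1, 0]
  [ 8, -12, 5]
J_2(5) ⊕ J_1(5)

The characteristic polynomial is
  det(x·I − A) = x^3 - 15*x^2 + 75*x - 125 = (x - 5)^3

Eigenvalues and multiplicities (the geometric multiplicity of λ is n − rank(A − λI), which equals the number of Jordan blocks for λ):
  λ = 5: algebraic multiplicity = 3, geometric multiplicity = 2

Determining the block sizes for each eigenvalue:
  λ = 5: 2 blocks summing to 3 forces exactly one block of size 2 and the rest size 1 → block sizes [2, 1]

Assembling the blocks gives a Jordan form
J =
  [5, 1, 0]
  [0, 5, 0]
  [0, 0, 5]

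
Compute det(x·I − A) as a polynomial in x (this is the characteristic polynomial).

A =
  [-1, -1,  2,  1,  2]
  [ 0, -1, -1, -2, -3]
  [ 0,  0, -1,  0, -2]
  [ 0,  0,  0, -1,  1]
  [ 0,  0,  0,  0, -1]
x^5 + 5*x^4 + 10*x^3 + 10*x^2 + 5*x + 1

Expanding det(x·I − A) (e.g. by cofactor expansion or by noting that A is similar to its Jordan form J, which has the same characteristic polynomial as A) gives
  χ_A(x) = x^5 + 5*x^4 + 10*x^3 + 10*x^2 + 5*x + 1
which factors as (x + 1)^5. The eigenvalues (with algebraic multiplicities) are λ = -1 with multiplicity 5.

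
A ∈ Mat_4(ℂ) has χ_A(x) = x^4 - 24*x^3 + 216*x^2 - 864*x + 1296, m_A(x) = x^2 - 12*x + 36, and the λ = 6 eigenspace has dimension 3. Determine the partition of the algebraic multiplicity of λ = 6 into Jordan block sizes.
Block sizes for λ = 6: [2, 1, 1]

Step 1 — from the characteristic polynomial, algebraic multiplicity of λ = 6 is 4. From dim ker(A − (6)·I) = 3, there are exactly 3 Jordan blocks for λ = 6.
Step 2 — from the minimal polynomial, the factor (x − 6)^2 tells us the largest block for λ = 6 has size 2.
Step 3 — with total size 4, 3 blocks, and largest block 2, the block sizes (in nonincreasing order) are [2, 1, 1].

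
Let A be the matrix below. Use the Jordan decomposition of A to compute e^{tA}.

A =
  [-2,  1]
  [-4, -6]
e^{tA} =
  [2*t*exp(-4*t) + exp(-4*t), t*exp(-4*t)]
  [-4*t*exp(-4*t), -2*t*exp(-4*t) + exp(-4*t)]

Strategy: write A = P · J · P⁻¹ where J is a Jordan canonical form, so e^{tA} = P · e^{tJ} · P⁻¹, and e^{tJ} can be computed block-by-block.

A has Jordan form
J =
  [-4,  1]
  [ 0, -4]
(up to reordering of blocks).

Per-block formulas:
  For a 2×2 Jordan block J_2(-4): exp(t · J_2(-4)) = e^(-4t)·(I + t·N), where N is the 2×2 nilpotent shift.

After assembling e^{tJ} and conjugating by P, we get:

e^{tA} =
  [2*t*exp(-4*t) + exp(-4*t), t*exp(-4*t)]
  [-4*t*exp(-4*t), -2*t*exp(-4*t) + exp(-4*t)]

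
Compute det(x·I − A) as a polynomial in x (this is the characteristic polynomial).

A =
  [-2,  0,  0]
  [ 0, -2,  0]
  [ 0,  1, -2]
x^3 + 6*x^2 + 12*x + 8

Expanding det(x·I − A) (e.g. by cofactor expansion or by noting that A is similar to its Jordan form J, which has the same characteristic polynomial as A) gives
  χ_A(x) = x^3 + 6*x^2 + 12*x + 8
which factors as (x + 2)^3. The eigenvalues (with algebraic multiplicities) are λ = -2 with multiplicity 3.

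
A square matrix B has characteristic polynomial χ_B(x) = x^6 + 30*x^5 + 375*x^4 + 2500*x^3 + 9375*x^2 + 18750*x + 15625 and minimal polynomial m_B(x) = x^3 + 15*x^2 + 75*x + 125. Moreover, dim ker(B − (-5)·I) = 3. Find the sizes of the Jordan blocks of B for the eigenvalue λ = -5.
Block sizes for λ = -5: [3, 2, 1]

Step 1 — from the characteristic polynomial, algebraic multiplicity of λ = -5 is 6. From dim ker(B − (-5)·I) = 3, there are exactly 3 Jordan blocks for λ = -5.
Step 2 — from the minimal polynomial, the factor (x + 5)^3 tells us the largest block for λ = -5 has size 3.
Step 3 — with total size 6, 3 blocks, and largest block 3, the block sizes (in nonincreasing order) are [3, 2, 1].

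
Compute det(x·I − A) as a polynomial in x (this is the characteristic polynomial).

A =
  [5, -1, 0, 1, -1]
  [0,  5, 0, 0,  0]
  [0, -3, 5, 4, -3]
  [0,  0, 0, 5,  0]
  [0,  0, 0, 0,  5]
x^5 - 25*x^4 + 250*x^3 - 1250*x^2 + 3125*x - 3125

Expanding det(x·I − A) (e.g. by cofactor expansion or by noting that A is similar to its Jordan form J, which has the same characteristic polynomial as A) gives
  χ_A(x) = x^5 - 25*x^4 + 250*x^3 - 1250*x^2 + 3125*x - 3125
which factors as (x - 5)^5. The eigenvalues (with algebraic multiplicities) are λ = 5 with multiplicity 5.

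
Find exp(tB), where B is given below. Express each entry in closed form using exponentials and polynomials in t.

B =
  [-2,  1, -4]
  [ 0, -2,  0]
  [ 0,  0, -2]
e^{tB} =
  [exp(-2*t), t*exp(-2*t), -4*t*exp(-2*t)]
  [0, exp(-2*t), 0]
  [0, 0, exp(-2*t)]

Strategy: write B = P · J · P⁻¹ where J is a Jordan canonical form, so e^{tB} = P · e^{tJ} · P⁻¹, and e^{tJ} can be computed block-by-block.

B has Jordan form
J =
  [-2,  1,  0]
  [ 0, -2,  0]
  [ 0,  0, -2]
(up to reordering of blocks).

Per-block formulas:
  For a 1×1 block at λ = -2: exp(t · [-2]) = [e^(-2t)].
  For a 2×2 Jordan block J_2(-2): exp(t · J_2(-2)) = e^(-2t)·(I + t·N), where N is the 2×2 nilpotent shift.

After assembling e^{tJ} and conjugating by P, we get:

e^{tB} =
  [exp(-2*t), t*exp(-2*t), -4*t*exp(-2*t)]
  [0, exp(-2*t), 0]
  [0, 0, exp(-2*t)]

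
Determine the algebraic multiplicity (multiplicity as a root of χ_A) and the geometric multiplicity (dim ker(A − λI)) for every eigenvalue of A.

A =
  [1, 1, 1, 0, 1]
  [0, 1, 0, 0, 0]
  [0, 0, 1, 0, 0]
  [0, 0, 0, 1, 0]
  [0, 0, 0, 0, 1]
λ = 1: alg = 5, geom = 4

Step 1 — factor the characteristic polynomial to read off the algebraic multiplicities:
  χ_A(x) = (x - 1)^5

Step 2 — compute geometric multiplicities via the rank-nullity identity g(λ) = n − rank(A − λI):
  rank(A − (1)·I) = 1, so dim ker(A − (1)·I) = n − 1 = 4

Summary:
  λ = 1: algebraic multiplicity = 5, geometric multiplicity = 4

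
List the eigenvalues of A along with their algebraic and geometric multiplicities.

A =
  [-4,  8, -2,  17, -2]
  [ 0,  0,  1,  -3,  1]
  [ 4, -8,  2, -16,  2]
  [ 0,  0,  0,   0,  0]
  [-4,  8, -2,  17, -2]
λ = -4: alg = 1, geom = 1; λ = 0: alg = 4, geom = 2

Step 1 — factor the characteristic polynomial to read off the algebraic multiplicities:
  χ_A(x) = x^4*(x + 4)

Step 2 — compute geometric multiplicities via the rank-nullity identity g(λ) = n − rank(A − λI):
  rank(A − (-4)·I) = 4, so dim ker(A − (-4)·I) = n − 4 = 1
  rank(A − (0)·I) = 3, so dim ker(A − (0)·I) = n − 3 = 2

Summary:
  λ = -4: algebraic multiplicity = 1, geometric multiplicity = 1
  λ = 0: algebraic multiplicity = 4, geometric multiplicity = 2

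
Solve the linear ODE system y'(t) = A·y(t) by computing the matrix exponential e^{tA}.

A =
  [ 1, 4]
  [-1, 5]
e^{tA} =
  [-2*t*exp(3*t) + exp(3*t), 4*t*exp(3*t)]
  [-t*exp(3*t), 2*t*exp(3*t) + exp(3*t)]

Strategy: write A = P · J · P⁻¹ where J is a Jordan canonical form, so e^{tA} = P · e^{tJ} · P⁻¹, and e^{tJ} can be computed block-by-block.

A has Jordan form
J =
  [3, 1]
  [0, 3]
(up to reordering of blocks).

Per-block formulas:
  For a 2×2 Jordan block J_2(3): exp(t · J_2(3)) = e^(3t)·(I + t·N), where N is the 2×2 nilpotent shift.

After assembling e^{tJ} and conjugating by P, we get:

e^{tA} =
  [-2*t*exp(3*t) + exp(3*t), 4*t*exp(3*t)]
  [-t*exp(3*t), 2*t*exp(3*t) + exp(3*t)]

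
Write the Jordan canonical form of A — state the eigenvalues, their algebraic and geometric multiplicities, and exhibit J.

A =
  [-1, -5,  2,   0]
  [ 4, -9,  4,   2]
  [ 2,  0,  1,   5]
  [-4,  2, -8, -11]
J_2(-5) ⊕ J_2(-5)

The characteristic polynomial is
  det(x·I − A) = x^4 + 20*x^3 + 150*x^2 + 500*x + 625 = (x + 5)^4

Eigenvalues and multiplicities (the geometric multiplicity of λ is n − rank(A − λI), which equals the number of Jordan blocks for λ):
  λ = -5: algebraic multiplicity = 4, geometric multiplicity = 2

Determining the block sizes for each eigenvalue:
  λ = -5: with am = 4 and gm = 2, the partition is not yet determined (e.g. several partitions of 4 into 2 parts exist). Let N = A − (-5)·I. Computing rank(N^1) = 2, rank(N^2) = 0; the number of blocks of size ≥ j is rank(N^{j−1}) − rank(N^j), giving [2, 2]. So we have 2 block(s) of size 2 → block sizes [2, 2]

Assembling the blocks gives a Jordan form
J =
  [-5,  1,  0,  0]
  [ 0, -5,  0,  0]
  [ 0,  0, -5,  1]
  [ 0,  0,  0, -5]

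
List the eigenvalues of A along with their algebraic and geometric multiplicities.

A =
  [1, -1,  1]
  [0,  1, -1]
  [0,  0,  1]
λ = 1: alg = 3, geom = 1

Step 1 — factor the characteristic polynomial to read off the algebraic multiplicities:
  χ_A(x) = (x - 1)^3

Step 2 — compute geometric multiplicities via the rank-nullity identity g(λ) = n − rank(A − λI):
  rank(A − (1)·I) = 2, so dim ker(A − (1)·I) = n − 2 = 1

Summary:
  λ = 1: algebraic multiplicity = 3, geometric multiplicity = 1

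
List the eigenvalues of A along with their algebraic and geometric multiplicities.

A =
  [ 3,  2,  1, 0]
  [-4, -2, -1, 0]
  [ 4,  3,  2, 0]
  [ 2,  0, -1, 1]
λ = 1: alg = 4, geom = 2

Step 1 — factor the characteristic polynomial to read off the algebraic multiplicities:
  χ_A(x) = (x - 1)^4

Step 2 — compute geometric multiplicities via the rank-nullity identity g(λ) = n − rank(A − λI):
  rank(A − (1)·I) = 2, so dim ker(A − (1)·I) = n − 2 = 2

Summary:
  λ = 1: algebraic multiplicity = 4, geometric multiplicity = 2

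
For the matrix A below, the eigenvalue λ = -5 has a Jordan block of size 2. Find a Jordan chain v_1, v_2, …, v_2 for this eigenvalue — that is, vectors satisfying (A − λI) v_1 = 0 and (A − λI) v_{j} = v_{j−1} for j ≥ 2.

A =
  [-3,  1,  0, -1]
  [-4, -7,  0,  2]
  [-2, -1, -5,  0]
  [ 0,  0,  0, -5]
A Jordan chain for λ = -5 of length 2:
v_1 = (2, -4, -2, 0)ᵀ
v_2 = (1, 0, 0, 0)ᵀ

Let N = A − (-5)·I. We want v_2 with N^2 v_2 = 0 but N^1 v_2 ≠ 0; then v_{j-1} := N · v_j for j = 2, …, 2.

Pick v_2 = (1, 0, 0, 0)ᵀ.
Then v_1 = N · v_2 = (2, -4, -2, 0)ᵀ.

Sanity check: (A − (-5)·I) v_1 = (0, 0, 0, 0)ᵀ = 0. ✓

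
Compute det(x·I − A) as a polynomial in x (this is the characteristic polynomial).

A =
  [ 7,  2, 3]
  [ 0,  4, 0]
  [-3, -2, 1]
x^3 - 12*x^2 + 48*x - 64

Expanding det(x·I − A) (e.g. by cofactor expansion or by noting that A is similar to its Jordan form J, which has the same characteristic polynomial as A) gives
  χ_A(x) = x^3 - 12*x^2 + 48*x - 64
which factors as (x - 4)^3. The eigenvalues (with algebraic multiplicities) are λ = 4 with multiplicity 3.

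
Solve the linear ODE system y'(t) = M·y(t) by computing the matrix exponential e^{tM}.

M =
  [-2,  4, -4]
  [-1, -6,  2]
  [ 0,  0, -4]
e^{tM} =
  [2*t*exp(-4*t) + exp(-4*t), 4*t*exp(-4*t), -4*t*exp(-4*t)]
  [-t*exp(-4*t), -2*t*exp(-4*t) + exp(-4*t), 2*t*exp(-4*t)]
  [0, 0, exp(-4*t)]

Strategy: write M = P · J · P⁻¹ where J is a Jordan canonical form, so e^{tM} = P · e^{tJ} · P⁻¹, and e^{tJ} can be computed block-by-block.

M has Jordan form
J =
  [-4,  1,  0]
  [ 0, -4,  0]
  [ 0,  0, -4]
(up to reordering of blocks).

Per-block formulas:
  For a 2×2 Jordan block J_2(-4): exp(t · J_2(-4)) = e^(-4t)·(I + t·N), where N is the 2×2 nilpotent shift.
  For a 1×1 block at λ = -4: exp(t · [-4]) = [e^(-4t)].

After assembling e^{tJ} and conjugating by P, we get:

e^{tM} =
  [2*t*exp(-4*t) + exp(-4*t), 4*t*exp(-4*t), -4*t*exp(-4*t)]
  [-t*exp(-4*t), -2*t*exp(-4*t) + exp(-4*t), 2*t*exp(-4*t)]
  [0, 0, exp(-4*t)]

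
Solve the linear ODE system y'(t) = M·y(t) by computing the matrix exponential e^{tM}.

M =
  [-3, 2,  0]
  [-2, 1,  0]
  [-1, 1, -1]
e^{tM} =
  [-2*t*exp(-t) + exp(-t), 2*t*exp(-t), 0]
  [-2*t*exp(-t), 2*t*exp(-t) + exp(-t), 0]
  [-t*exp(-t), t*exp(-t), exp(-t)]

Strategy: write M = P · J · P⁻¹ where J is a Jordan canonical form, so e^{tM} = P · e^{tJ} · P⁻¹, and e^{tJ} can be computed block-by-block.

M has Jordan form
J =
  [-1,  1,  0]
  [ 0, -1,  0]
  [ 0,  0, -1]
(up to reordering of blocks).

Per-block formulas:
  For a 2×2 Jordan block J_2(-1): exp(t · J_2(-1)) = e^(-1t)·(I + t·N), where N is the 2×2 nilpotent shift.
  For a 1×1 block at λ = -1: exp(t · [-1]) = [e^(-1t)].

After assembling e^{tJ} and conjugating by P, we get:

e^{tM} =
  [-2*t*exp(-t) + exp(-t), 2*t*exp(-t), 0]
  [-2*t*exp(-t), 2*t*exp(-t) + exp(-t), 0]
  [-t*exp(-t), t*exp(-t), exp(-t)]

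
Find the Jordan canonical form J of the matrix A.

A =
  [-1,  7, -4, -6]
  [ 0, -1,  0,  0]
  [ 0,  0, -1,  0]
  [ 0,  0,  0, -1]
J_2(-1) ⊕ J_1(-1) ⊕ J_1(-1)

The characteristic polynomial is
  det(x·I − A) = x^4 + 4*x^3 + 6*x^2 + 4*x + 1 = (x + 1)^4

Eigenvalues and multiplicities (the geometric multiplicity of λ is n − rank(A − λI), which equals the number of Jordan blocks for λ):
  λ = -1: algebraic multiplicity = 4, geometric multiplicity = 3

Determining the block sizes for each eigenvalue:
  λ = -1: 3 blocks summing to 4 forces exactly one block of size 2 and the rest size 1 → block sizes [2, 1, 1]

Assembling the blocks gives a Jordan form
J =
  [-1,  1,  0,  0]
  [ 0, -1,  0,  0]
  [ 0,  0, -1,  0]
  [ 0,  0,  0, -1]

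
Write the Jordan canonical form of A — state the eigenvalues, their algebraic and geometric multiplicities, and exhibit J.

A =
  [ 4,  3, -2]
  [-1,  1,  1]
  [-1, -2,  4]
J_3(3)

The characteristic polynomial is
  det(x·I − A) = x^3 - 9*x^2 + 27*x - 27 = (x - 3)^3

Eigenvalues and multiplicities (the geometric multiplicity of λ is n − rank(A − λI), which equals the number of Jordan blocks for λ):
  λ = 3: algebraic multiplicity = 3, geometric multiplicity = 1

Determining the block sizes for each eigenvalue:
  λ = 3: one block (gm = 1), so the single block has size am = 3 → block sizes [3]

Assembling the blocks gives a Jordan form
J =
  [3, 1, 0]
  [0, 3, 1]
  [0, 0, 3]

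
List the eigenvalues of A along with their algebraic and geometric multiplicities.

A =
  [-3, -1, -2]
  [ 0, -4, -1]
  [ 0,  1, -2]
λ = -3: alg = 3, geom = 1

Step 1 — factor the characteristic polynomial to read off the algebraic multiplicities:
  χ_A(x) = (x + 3)^3

Step 2 — compute geometric multiplicities via the rank-nullity identity g(λ) = n − rank(A − λI):
  rank(A − (-3)·I) = 2, so dim ker(A − (-3)·I) = n − 2 = 1

Summary:
  λ = -3: algebraic multiplicity = 3, geometric multiplicity = 1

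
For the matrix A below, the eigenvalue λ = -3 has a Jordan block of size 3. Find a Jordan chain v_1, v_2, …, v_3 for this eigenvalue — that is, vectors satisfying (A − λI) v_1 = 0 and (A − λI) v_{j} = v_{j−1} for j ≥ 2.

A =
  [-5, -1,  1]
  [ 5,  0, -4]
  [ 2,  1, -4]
A Jordan chain for λ = -3 of length 3:
v_1 = (1, -3, -1)ᵀ
v_2 = (-2, 5, 2)ᵀ
v_3 = (1, 0, 0)ᵀ

Let N = A − (-3)·I. We want v_3 with N^3 v_3 = 0 but N^2 v_3 ≠ 0; then v_{j-1} := N · v_j for j = 3, …, 2.

Pick v_3 = (1, 0, 0)ᵀ.
Then v_2 = N · v_3 = (-2, 5, 2)ᵀ.
Then v_1 = N · v_2 = (1, -3, -1)ᵀ.

Sanity check: (A − (-3)·I) v_1 = (0, 0, 0)ᵀ = 0. ✓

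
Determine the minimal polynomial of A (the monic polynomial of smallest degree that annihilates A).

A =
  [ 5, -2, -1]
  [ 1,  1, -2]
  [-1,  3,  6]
x^3 - 12*x^2 + 48*x - 64

The characteristic polynomial is χ_A(x) = (x - 4)^3, so the eigenvalues are known. The minimal polynomial is
  m_A(x) = Π_λ (x − λ)^{k_λ}
where k_λ is the size of the *largest* Jordan block for λ (equivalently, the smallest k with (A − λI)^k v = 0 for every generalised eigenvector v of λ).

  λ = 4: largest Jordan block has size 3, contributing (x − 4)^3

So m_A(x) = (x - 4)^3 = x^3 - 12*x^2 + 48*x - 64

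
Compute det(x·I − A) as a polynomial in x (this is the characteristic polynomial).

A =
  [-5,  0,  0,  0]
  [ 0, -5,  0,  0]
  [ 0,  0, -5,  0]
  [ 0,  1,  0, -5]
x^4 + 20*x^3 + 150*x^2 + 500*x + 625

Expanding det(x·I − A) (e.g. by cofactor expansion or by noting that A is similar to its Jordan form J, which has the same characteristic polynomial as A) gives
  χ_A(x) = x^4 + 20*x^3 + 150*x^2 + 500*x + 625
which factors as (x + 5)^4. The eigenvalues (with algebraic multiplicities) are λ = -5 with multiplicity 4.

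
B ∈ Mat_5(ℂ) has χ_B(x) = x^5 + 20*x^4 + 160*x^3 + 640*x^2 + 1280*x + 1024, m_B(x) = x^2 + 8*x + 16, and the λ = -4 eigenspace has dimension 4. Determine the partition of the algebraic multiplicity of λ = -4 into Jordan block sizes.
Block sizes for λ = -4: [2, 1, 1, 1]

Step 1 — from the characteristic polynomial, algebraic multiplicity of λ = -4 is 5. From dim ker(B − (-4)·I) = 4, there are exactly 4 Jordan blocks for λ = -4.
Step 2 — from the minimal polynomial, the factor (x + 4)^2 tells us the largest block for λ = -4 has size 2.
Step 3 — with total size 5, 4 blocks, and largest block 2, the block sizes (in nonincreasing order) are [2, 1, 1, 1].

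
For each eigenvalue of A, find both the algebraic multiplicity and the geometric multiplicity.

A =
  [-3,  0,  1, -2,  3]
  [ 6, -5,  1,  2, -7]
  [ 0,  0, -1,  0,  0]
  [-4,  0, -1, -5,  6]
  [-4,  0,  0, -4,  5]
λ = -5: alg = 1, geom = 1; λ = -1: alg = 4, geom = 2

Step 1 — factor the characteristic polynomial to read off the algebraic multiplicities:
  χ_A(x) = (x + 1)^4*(x + 5)

Step 2 — compute geometric multiplicities via the rank-nullity identity g(λ) = n − rank(A − λI):
  rank(A − (-5)·I) = 4, so dim ker(A − (-5)·I) = n − 4 = 1
  rank(A − (-1)·I) = 3, so dim ker(A − (-1)·I) = n − 3 = 2

Summary:
  λ = -5: algebraic multiplicity = 1, geometric multiplicity = 1
  λ = -1: algebraic multiplicity = 4, geometric multiplicity = 2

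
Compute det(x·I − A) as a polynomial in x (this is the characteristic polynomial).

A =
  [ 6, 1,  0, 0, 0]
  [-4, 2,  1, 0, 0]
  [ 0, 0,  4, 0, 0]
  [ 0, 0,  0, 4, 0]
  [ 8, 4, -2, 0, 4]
x^5 - 20*x^4 + 160*x^3 - 640*x^2 + 1280*x - 1024

Expanding det(x·I − A) (e.g. by cofactor expansion or by noting that A is similar to its Jordan form J, which has the same characteristic polynomial as A) gives
  χ_A(x) = x^5 - 20*x^4 + 160*x^3 - 640*x^2 + 1280*x - 1024
which factors as (x - 4)^5. The eigenvalues (with algebraic multiplicities) are λ = 4 with multiplicity 5.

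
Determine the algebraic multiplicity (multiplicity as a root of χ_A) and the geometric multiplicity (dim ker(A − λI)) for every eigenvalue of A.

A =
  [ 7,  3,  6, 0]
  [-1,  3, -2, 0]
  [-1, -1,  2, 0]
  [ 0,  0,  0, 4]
λ = 4: alg = 4, geom = 3

Step 1 — factor the characteristic polynomial to read off the algebraic multiplicities:
  χ_A(x) = (x - 4)^4

Step 2 — compute geometric multiplicities via the rank-nullity identity g(λ) = n − rank(A − λI):
  rank(A − (4)·I) = 1, so dim ker(A − (4)·I) = n − 1 = 3

Summary:
  λ = 4: algebraic multiplicity = 4, geometric multiplicity = 3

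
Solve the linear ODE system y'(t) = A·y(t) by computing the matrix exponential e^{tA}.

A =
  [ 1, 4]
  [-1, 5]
e^{tA} =
  [-2*t*exp(3*t) + exp(3*t), 4*t*exp(3*t)]
  [-t*exp(3*t), 2*t*exp(3*t) + exp(3*t)]

Strategy: write A = P · J · P⁻¹ where J is a Jordan canonical form, so e^{tA} = P · e^{tJ} · P⁻¹, and e^{tJ} can be computed block-by-block.

A has Jordan form
J =
  [3, 1]
  [0, 3]
(up to reordering of blocks).

Per-block formulas:
  For a 2×2 Jordan block J_2(3): exp(t · J_2(3)) = e^(3t)·(I + t·N), where N is the 2×2 nilpotent shift.

After assembling e^{tJ} and conjugating by P, we get:

e^{tA} =
  [-2*t*exp(3*t) + exp(3*t), 4*t*exp(3*t)]
  [-t*exp(3*t), 2*t*exp(3*t) + exp(3*t)]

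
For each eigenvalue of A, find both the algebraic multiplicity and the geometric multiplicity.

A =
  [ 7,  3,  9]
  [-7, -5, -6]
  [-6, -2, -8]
λ = -2: alg = 3, geom = 1

Step 1 — factor the characteristic polynomial to read off the algebraic multiplicities:
  χ_A(x) = (x + 2)^3

Step 2 — compute geometric multiplicities via the rank-nullity identity g(λ) = n − rank(A − λI):
  rank(A − (-2)·I) = 2, so dim ker(A − (-2)·I) = n − 2 = 1

Summary:
  λ = -2: algebraic multiplicity = 3, geometric multiplicity = 1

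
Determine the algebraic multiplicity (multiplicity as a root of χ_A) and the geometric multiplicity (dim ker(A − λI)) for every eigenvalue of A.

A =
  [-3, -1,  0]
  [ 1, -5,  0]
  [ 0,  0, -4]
λ = -4: alg = 3, geom = 2

Step 1 — factor the characteristic polynomial to read off the algebraic multiplicities:
  χ_A(x) = (x + 4)^3

Step 2 — compute geometric multiplicities via the rank-nullity identity g(λ) = n − rank(A − λI):
  rank(A − (-4)·I) = 1, so dim ker(A − (-4)·I) = n − 1 = 2

Summary:
  λ = -4: algebraic multiplicity = 3, geometric multiplicity = 2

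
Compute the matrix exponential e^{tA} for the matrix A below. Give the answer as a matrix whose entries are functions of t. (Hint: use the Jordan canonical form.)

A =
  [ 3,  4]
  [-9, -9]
e^{tA} =
  [6*t*exp(-3*t) + exp(-3*t), 4*t*exp(-3*t)]
  [-9*t*exp(-3*t), -6*t*exp(-3*t) + exp(-3*t)]

Strategy: write A = P · J · P⁻¹ where J is a Jordan canonical form, so e^{tA} = P · e^{tJ} · P⁻¹, and e^{tJ} can be computed block-by-block.

A has Jordan form
J =
  [-3,  1]
  [ 0, -3]
(up to reordering of blocks).

Per-block formulas:
  For a 2×2 Jordan block J_2(-3): exp(t · J_2(-3)) = e^(-3t)·(I + t·N), where N is the 2×2 nilpotent shift.

After assembling e^{tJ} and conjugating by P, we get:

e^{tA} =
  [6*t*exp(-3*t) + exp(-3*t), 4*t*exp(-3*t)]
  [-9*t*exp(-3*t), -6*t*exp(-3*t) + exp(-3*t)]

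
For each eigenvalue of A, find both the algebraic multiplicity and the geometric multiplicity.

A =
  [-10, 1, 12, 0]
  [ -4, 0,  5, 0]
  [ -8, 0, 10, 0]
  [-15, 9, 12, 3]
λ = 0: alg = 3, geom = 1; λ = 3: alg = 1, geom = 1

Step 1 — factor the characteristic polynomial to read off the algebraic multiplicities:
  χ_A(x) = x^3*(x - 3)

Step 2 — compute geometric multiplicities via the rank-nullity identity g(λ) = n − rank(A − λI):
  rank(A − (0)·I) = 3, so dim ker(A − (0)·I) = n − 3 = 1
  rank(A − (3)·I) = 3, so dim ker(A − (3)·I) = n − 3 = 1

Summary:
  λ = 0: algebraic multiplicity = 3, geometric multiplicity = 1
  λ = 3: algebraic multiplicity = 1, geometric multiplicity = 1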